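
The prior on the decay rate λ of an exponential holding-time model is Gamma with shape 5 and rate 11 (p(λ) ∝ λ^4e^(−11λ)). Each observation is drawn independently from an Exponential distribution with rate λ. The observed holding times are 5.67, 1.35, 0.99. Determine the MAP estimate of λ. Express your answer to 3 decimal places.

λ̂_MAP = 0.368

The Exponential(rate=λ) likelihood is ∝ λ^n e^(−λΣtᵢ). Here n = 3 and Σtᵢ = 5.67 + 1.35 + 0.99 = 8.01.
Posterior ∝ λ^4e^(−11λ) · λ^3e^(−8.01λ) = λ^7e^(−19.01λ), i.e. Gamma(8, 19.01).
Mode = (a−1)/b = 7/19.01 ≈ 0.368.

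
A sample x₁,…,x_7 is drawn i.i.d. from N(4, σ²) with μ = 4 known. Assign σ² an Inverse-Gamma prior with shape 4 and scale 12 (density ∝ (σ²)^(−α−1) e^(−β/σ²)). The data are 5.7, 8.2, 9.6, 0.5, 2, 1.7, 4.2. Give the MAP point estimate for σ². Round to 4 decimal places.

Sum of squared deviations about the known mean: SS = (5.7−4)² + (8.2−4)² + (9.6−4)² + (0.5−4)² + (2−4)² + (1.7−4)² + (4.2−4)² = 73.47.
The Normal likelihood contributes (σ²)^(−n/2) exp(−SS/(2σ²)), so the posterior is Inverse-Gamma(α + n/2, β + SS/2) = Inverse-Gamma(7.5, 48.735).
The mode of Inverse-Gamma(a, b) is b/(a+1) = 48.735/8.5 ≈ 5.7335.

σ̂²_MAP = 5.7335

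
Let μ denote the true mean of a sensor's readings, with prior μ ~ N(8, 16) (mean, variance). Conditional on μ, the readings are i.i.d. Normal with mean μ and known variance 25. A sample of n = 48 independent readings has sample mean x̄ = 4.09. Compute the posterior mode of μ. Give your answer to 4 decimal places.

μ̂_MAP = 4.2133

n = 48, x̄ = 4.09.
For a Normal prior and Normal likelihood with known variance, the posterior is Normal; its mode equals its mean, the precision-weighted average.
Prior precision 1/σ₀² = 1/16 = 0.0625; data precision n/σ² = 48/25 = 1.92.
μ̂ = (0.0625·8 + 1.92·4.09) / (0.0625 + 1.92) = 8.3528/1.9825 = 83528/19825 ≈ 4.2133.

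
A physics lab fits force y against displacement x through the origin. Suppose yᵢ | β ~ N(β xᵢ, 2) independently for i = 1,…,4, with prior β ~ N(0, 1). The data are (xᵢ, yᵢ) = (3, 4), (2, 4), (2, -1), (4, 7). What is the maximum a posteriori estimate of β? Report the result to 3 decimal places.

β̂_MAP = 1.314

log p(β | y) = −Σ(yᵢ − βxᵢ)²/(2·2) − β²/(2·1) + const.
Setting the derivative to zero: Σxᵢ(yᵢ − βxᵢ)/2 − β/1 = 0, so β = Σxᵢyᵢ / (Σxᵢ² + σ²/τ²).
Σxᵢyᵢ = 3·4 + 2·4 + 2·(-1) + 4·7 = 46; Σxᵢ² = 33; σ²/τ² = 2.
β̂_MAP = 46 / (33 + 2) = 46/35 ≈ 1.314.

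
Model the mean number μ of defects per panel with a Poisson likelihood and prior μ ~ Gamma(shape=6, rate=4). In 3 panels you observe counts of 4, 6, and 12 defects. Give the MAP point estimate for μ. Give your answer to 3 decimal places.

Σxᵢ = 4+6+12 = 22, with n = 3.
Posterior ∝ μ^5e^(−4μ) · μ^22e^(−3μ) = μ^27e^(−7μ), i.e. Gamma(shape=28, rate=7).
The mode of a Gamma(a, b) with a ≥ 1 (shape–rate) is (a−1)/b = 27/7 ≈ 3.857.

μ̂_MAP = 3.857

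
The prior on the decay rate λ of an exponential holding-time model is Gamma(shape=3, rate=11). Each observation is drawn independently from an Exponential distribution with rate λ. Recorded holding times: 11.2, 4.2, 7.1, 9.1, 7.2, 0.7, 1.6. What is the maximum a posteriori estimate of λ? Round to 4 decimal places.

λ̂_MAP = 0.1727

The Exponential(rate=λ) likelihood is ∝ λ^n e^(−λΣtᵢ). Here n = 7 and Σtᵢ = 11.2 + 4.2 + 7.1 + 9.1 + 7.2 + 0.7 + 1.6 = 41.1.
Posterior ∝ λ^2e^(−11λ) · λ^7e^(−41.1λ) = λ^9e^(−52.1λ), i.e. Gamma(10, 52.1).
Mode = (a−1)/b = 9/52.1 ≈ 0.1727.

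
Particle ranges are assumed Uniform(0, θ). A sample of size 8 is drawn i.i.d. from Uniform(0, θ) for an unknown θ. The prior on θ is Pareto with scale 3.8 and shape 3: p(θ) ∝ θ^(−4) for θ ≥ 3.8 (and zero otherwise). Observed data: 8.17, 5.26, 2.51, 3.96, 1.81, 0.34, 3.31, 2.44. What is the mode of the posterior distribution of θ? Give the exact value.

θ̂_MAP = 8.17

The Uniform(0, θ) likelihood is θ^(−n) for θ ≥ max(xᵢ), zero otherwise. Here max(xᵢ) = 8.17.
Posterior ∝ θ^(−4) · θ^(−8) = θ^(−12) on θ ≥ max(3.8, 8.17) = 8.17.
This density is strictly decreasing in θ, so the posterior mode lies at the lower boundary of the support.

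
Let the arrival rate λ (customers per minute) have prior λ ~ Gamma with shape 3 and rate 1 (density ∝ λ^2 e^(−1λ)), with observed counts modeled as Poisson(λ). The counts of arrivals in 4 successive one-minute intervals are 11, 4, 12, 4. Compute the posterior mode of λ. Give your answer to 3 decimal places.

λ̂_MAP = 6.600

Σxᵢ = 11+4+12+4 = 31, with n = 4.
Posterior ∝ λ^2e^(−1λ) · λ^31e^(−4λ) = λ^33e^(−5λ), i.e. Gamma(shape=34, rate=5).
The mode of a Gamma(a, b) with a ≥ 1 (shape–rate) is (a−1)/b = 33/5 ≈ 6.600.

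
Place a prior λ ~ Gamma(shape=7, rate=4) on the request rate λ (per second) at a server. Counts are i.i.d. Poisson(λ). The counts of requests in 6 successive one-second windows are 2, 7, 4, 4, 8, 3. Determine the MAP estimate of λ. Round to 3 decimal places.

λ̂_MAP = 3.400

Σxᵢ = 2+7+4+4+8+3 = 28, with n = 6.
Posterior ∝ λ^6e^(−4λ) · λ^28e^(−6λ) = λ^34e^(−10λ), i.e. Gamma(shape=35, rate=10).
The mode of a Gamma(a, b) with a ≥ 1 (shape–rate) is (a−1)/b = 34/10 ≈ 3.400.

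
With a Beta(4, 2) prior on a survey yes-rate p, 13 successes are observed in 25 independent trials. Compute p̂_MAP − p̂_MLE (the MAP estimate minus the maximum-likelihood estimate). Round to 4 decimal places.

MAP − MLE = 0.0317

Posterior is Beta(17, 14); MAP = (17−1)/(31−2) = 16/29 ≈ 0.55172.
MLE ignores the prior: p̂_MLE = k/n = 13/25 ≈ 0.52000.
Difference = 16/29 − 13/25 = 23/725 ≈ 0.0317.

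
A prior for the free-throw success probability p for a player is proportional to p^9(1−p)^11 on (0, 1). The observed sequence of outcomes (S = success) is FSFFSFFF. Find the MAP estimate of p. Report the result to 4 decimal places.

The prior density ∝ p^9(1−p)^11 is the kernel of Beta(10, 12).
Data: 2 successes in 8 trials (from the sequence). The binomial likelihood contributes p^2(1−p)^6, so the posterior is Beta(10+2, 12+6) = Beta(12, 18).
For Beta(a, b) with a, b > 1 the mode is (a−1)/(a+b−2) = 11/28 ≈ 0.3929.

p̂_MAP = 0.3929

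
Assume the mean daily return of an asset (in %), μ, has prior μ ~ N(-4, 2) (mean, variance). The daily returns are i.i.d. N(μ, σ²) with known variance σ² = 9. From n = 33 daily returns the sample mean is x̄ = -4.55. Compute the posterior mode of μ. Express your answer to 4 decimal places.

n = 33, x̄ = -4.55.
For a Normal prior and Normal likelihood with known variance, the posterior is Normal; its mode equals its mean, the precision-weighted average.
Prior precision 1/σ₀² = 1/2 = 0.5; data precision n/σ² = 33/9 = 11/3.
μ̂ = (0.5·(-4) + (11/3)·(-4.55)) / (0.5 + 11/3) = (-1121/60)/(25/6) = -4.4840.

μ̂_MAP = -4.4840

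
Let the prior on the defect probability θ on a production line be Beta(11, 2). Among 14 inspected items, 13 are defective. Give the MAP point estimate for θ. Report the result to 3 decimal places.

Prior: Beta(11, 2).
Data: 13 successes in 14 trials. The binomial likelihood contributes θ^13(1−θ)^1, so the posterior is Beta(11+13, 2+1) = Beta(24, 3).
For Beta(a, b) with a, b > 1 the mode is (a−1)/(a+b−2) = 23/25 ≈ 0.920.

θ̂_MAP = 0.920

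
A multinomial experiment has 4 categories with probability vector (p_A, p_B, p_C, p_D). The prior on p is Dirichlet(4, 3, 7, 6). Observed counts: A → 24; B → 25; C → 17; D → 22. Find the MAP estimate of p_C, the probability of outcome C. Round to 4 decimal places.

The posterior is Dirichlet(αᵢ + nᵢ) = Dirichlet(28, 28, 24, 28).
For a Dirichlet(a₁,…,a_K) with all aᵢ > 1, the mode has j-th component (aⱼ − 1)/(Σaᵢ − K).
Here Σaᵢ = 108 and K = 4, so p_C = (24 − 1)/(108 − 4) = 23/104 ≈ 0.2212.

MAP estimate of p_C = 0.2212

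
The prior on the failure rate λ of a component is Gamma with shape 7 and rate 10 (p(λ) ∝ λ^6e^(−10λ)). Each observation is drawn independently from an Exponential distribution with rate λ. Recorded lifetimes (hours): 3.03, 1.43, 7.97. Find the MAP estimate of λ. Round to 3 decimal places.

λ̂_MAP = 0.401

The Exponential(rate=λ) likelihood is ∝ λ^n e^(−λΣtᵢ). Here n = 3 and Σtᵢ = 3.03 + 1.43 + 7.97 = 12.43.
Posterior ∝ λ^6e^(−10λ) · λ^3e^(−12.43λ) = λ^9e^(−22.43λ), i.e. Gamma(10, 22.43).
Mode = (a−1)/b = 9/22.43 ≈ 0.401.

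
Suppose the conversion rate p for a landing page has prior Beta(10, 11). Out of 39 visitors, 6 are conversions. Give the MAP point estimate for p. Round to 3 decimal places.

Prior: Beta(10, 11).
Data: 6 successes in 39 trials. The binomial likelihood contributes p^6(1−p)^33, so the posterior is Beta(10+6, 11+33) = Beta(16, 44).
For Beta(a, b) with a, b > 1 the mode is (a−1)/(a+b−2) = 15/58 ≈ 0.259.

p̂_MAP = 0.259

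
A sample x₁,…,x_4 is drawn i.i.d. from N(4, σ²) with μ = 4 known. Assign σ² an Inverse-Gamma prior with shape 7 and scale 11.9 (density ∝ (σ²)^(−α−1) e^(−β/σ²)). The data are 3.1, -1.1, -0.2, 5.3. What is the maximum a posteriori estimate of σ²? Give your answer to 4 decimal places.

Sum of squared deviations about the known mean: SS = (3.1−4)² + (-1.1−4)² + (-0.2−4)² + (5.3−4)² = 46.15.
The Normal likelihood contributes (σ²)^(−n/2) exp(−SS/(2σ²)), so the posterior is Inverse-Gamma(α + n/2, β + SS/2) = Inverse-Gamma(9, 34.975).
The mode of Inverse-Gamma(a, b) is b/(a+1) = 34.975/10 ≈ 3.4975.

σ̂²_MAP = 3.4975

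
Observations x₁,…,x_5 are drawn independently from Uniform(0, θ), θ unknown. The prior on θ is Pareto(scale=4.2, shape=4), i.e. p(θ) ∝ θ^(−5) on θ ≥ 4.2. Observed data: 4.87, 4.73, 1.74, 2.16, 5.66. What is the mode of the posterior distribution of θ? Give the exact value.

The Uniform(0, θ) likelihood is θ^(−n) for θ ≥ max(xᵢ), zero otherwise. Here max(xᵢ) = 5.66.
Posterior ∝ θ^(−5) · θ^(−5) = θ^(−10) on θ ≥ max(4.2, 5.66) = 5.66.
This density is strictly decreasing in θ, so the posterior mode lies at the lower boundary of the support.

θ̂_MAP = 5.66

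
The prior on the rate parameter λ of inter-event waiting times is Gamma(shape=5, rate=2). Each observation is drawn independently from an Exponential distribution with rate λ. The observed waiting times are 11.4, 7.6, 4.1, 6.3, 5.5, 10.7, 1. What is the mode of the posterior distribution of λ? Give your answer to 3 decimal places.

λ̂_MAP = 0.226

The Exponential(rate=λ) likelihood is ∝ λ^n e^(−λΣtᵢ). Here n = 7 and Σtᵢ = 11.4 + 7.6 + 4.1 + 6.3 + 5.5 + 10.7 + 1 = 46.6.
Posterior ∝ λ^4e^(−2λ) · λ^7e^(−46.6λ) = λ^11e^(−48.6λ), i.e. Gamma(12, 48.6).
Mode = (a−1)/b = 11/48.6 ≈ 0.226.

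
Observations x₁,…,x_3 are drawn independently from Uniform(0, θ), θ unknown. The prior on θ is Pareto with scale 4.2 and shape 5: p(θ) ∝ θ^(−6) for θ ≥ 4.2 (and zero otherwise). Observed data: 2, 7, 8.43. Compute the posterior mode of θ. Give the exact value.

The Uniform(0, θ) likelihood is θ^(−n) for θ ≥ max(xᵢ), zero otherwise. Here max(xᵢ) = 8.43.
Posterior ∝ θ^(−6) · θ^(−3) = θ^(−9) on θ ≥ max(4.2, 8.43) = 8.43.
This density is strictly decreasing in θ, so the posterior mode lies at the lower boundary of the support.

θ̂_MAP = 8.43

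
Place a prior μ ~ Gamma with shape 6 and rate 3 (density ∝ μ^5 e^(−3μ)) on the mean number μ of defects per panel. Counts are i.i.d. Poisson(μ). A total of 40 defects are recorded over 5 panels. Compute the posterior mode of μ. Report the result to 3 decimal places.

Σxᵢ = 40, n = 5.
Posterior ∝ μ^5e^(−3μ) · μ^40e^(−5μ) = μ^45e^(−8μ), i.e. Gamma(shape=46, rate=8).
The mode of a Gamma(a, b) with a ≥ 1 (shape–rate) is (a−1)/b = 45/8 ≈ 5.625.

μ̂_MAP = 5.625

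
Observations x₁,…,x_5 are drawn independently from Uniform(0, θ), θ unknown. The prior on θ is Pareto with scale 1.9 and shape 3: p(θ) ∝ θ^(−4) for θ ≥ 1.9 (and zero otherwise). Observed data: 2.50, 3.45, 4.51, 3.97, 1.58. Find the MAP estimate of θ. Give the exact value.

θ̂_MAP = 4.51

The Uniform(0, θ) likelihood is θ^(−n) for θ ≥ max(xᵢ), zero otherwise. Here max(xᵢ) = 4.51.
Posterior ∝ θ^(−4) · θ^(−5) = θ^(−9) on θ ≥ max(1.9, 4.51) = 4.51.
This density is strictly decreasing in θ, so the posterior mode lies at the lower boundary of the support.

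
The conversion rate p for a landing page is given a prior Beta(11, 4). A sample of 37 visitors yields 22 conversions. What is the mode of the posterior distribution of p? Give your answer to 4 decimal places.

Prior: Beta(11, 4).
Data: 22 successes in 37 trials. The binomial likelihood contributes p^22(1−p)^15, so the posterior is Beta(11+22, 4+15) = Beta(33, 19).
For Beta(a, b) with a, b > 1 the mode is (a−1)/(a+b−2) = 32/50 ≈ 0.6400.

p̂_MAP = 0.6400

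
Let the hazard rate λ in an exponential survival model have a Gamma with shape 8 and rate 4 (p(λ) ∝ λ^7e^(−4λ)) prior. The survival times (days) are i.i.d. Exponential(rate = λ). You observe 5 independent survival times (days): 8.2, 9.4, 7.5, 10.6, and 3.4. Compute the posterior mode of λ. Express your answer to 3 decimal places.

The Exponential(rate=λ) likelihood is ∝ λ^n e^(−λΣtᵢ). Here n = 5 and Σtᵢ = 8.2 + 9.4 + 7.5 + 10.6 + 3.4 = 39.1.
Posterior ∝ λ^7e^(−4λ) · λ^5e^(−39.1λ) = λ^12e^(−43.1λ), i.e. Gamma(13, 43.1).
Mode = (a−1)/b = 12/43.1 ≈ 0.278.

λ̂_MAP = 0.278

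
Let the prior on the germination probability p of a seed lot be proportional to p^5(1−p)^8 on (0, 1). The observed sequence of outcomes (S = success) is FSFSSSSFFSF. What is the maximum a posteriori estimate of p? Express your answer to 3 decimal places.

p̂_MAP = 0.458

The prior density ∝ p^5(1−p)^8 is the kernel of Beta(6, 9).
Data: 6 successes in 11 trials (from the sequence). The binomial likelihood contributes p^6(1−p)^5, so the posterior is Beta(6+6, 9+5) = Beta(12, 14).
For Beta(a, b) with a, b > 1 the mode is (a−1)/(a+b−2) = 11/24 ≈ 0.458.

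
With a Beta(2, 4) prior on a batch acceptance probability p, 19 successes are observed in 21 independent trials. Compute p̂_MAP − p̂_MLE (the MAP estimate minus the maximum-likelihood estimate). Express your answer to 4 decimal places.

MAP − MLE = -0.1048

Posterior is Beta(21, 6); MAP = (21−1)/(27−2) = 20/25 ≈ 0.80000.
MLE ignores the prior: p̂_MLE = k/n = 19/21 ≈ 0.90476.
Difference = 20/25 − 19/21 = -11/105 ≈ -0.1048.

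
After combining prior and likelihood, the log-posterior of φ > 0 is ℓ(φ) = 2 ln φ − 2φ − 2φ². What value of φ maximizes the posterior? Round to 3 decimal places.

ℓ'(φ) = 2/φ − 2 − 4φ. Setting this to zero and multiplying by φ: 4φ² + 2φ − 2 = 0.
φ = (−2 + √(2² + 4·4·2)) / (2·4) = (−2 + √36) / 8 = (−2 + 6)/8 = 1/2.
ℓ''(φ) = −2/φ² − 4 < 0, confirming a maximum.

φ̂_MAP = 0.500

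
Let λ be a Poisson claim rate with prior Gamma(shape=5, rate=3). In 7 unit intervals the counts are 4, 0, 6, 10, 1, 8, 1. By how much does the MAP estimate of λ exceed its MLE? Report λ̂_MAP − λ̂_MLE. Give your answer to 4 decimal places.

Σxᵢ = 30. Posterior is Gamma(35, 10); MAP = (35−1)/10 = 34/10 ≈ 3.40000.
MLE = x̄ = 30/7 ≈ 4.28571.
Difference = 34/10 − 30/7 = -31/35 ≈ -0.8857.

MAP − MLE = -0.8857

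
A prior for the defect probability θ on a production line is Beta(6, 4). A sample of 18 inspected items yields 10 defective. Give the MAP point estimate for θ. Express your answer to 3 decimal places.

θ̂_MAP = 0.577

Prior: Beta(6, 4).
Data: 10 successes in 18 trials. The binomial likelihood contributes θ^10(1−θ)^8, so the posterior is Beta(6+10, 4+8) = Beta(16, 12).
For Beta(a, b) with a, b > 1 the mode is (a−1)/(a+b−2) = 15/26 ≈ 0.577.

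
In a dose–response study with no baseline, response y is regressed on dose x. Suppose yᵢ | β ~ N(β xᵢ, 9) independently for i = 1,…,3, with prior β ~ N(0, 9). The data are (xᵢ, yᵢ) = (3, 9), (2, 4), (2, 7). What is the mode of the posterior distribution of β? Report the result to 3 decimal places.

β̂_MAP = 2.722

log p(β | y) = −Σ(yᵢ − βxᵢ)²/(2·9) − β²/(2·9) + const.
Setting the derivative to zero: Σxᵢ(yᵢ − βxᵢ)/9 − β/9 = 0, so β = Σxᵢyᵢ / (Σxᵢ² + σ²/τ²).
Σxᵢyᵢ = 3·9 + 2·4 + 2·7 = 49; Σxᵢ² = 17; σ²/τ² = 1.
β̂_MAP = 49 / (17 + 1) = 49/18 ≈ 2.722.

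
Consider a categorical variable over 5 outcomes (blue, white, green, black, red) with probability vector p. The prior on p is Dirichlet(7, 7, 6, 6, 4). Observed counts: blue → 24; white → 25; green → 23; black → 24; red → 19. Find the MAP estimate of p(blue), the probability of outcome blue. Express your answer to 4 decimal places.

MAP estimate of p(blue) = 0.2143

The posterior is Dirichlet(αᵢ + nᵢ) = Dirichlet(31, 32, 29, 30, 23).
For a Dirichlet(a₁,…,a_K) with all aᵢ > 1, the mode has j-th component (aⱼ − 1)/(Σaᵢ − K).
Here Σaᵢ = 145 and K = 5, so p(blue) = (31 − 1)/(145 − 5) = 30/140 ≈ 0.2143.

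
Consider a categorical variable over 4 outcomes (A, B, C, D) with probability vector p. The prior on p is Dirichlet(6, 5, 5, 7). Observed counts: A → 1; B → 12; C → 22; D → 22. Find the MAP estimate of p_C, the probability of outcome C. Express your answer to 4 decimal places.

MAP estimate of p_C = 0.3421

The posterior is Dirichlet(αᵢ + nᵢ) = Dirichlet(7, 17, 27, 29).
For a Dirichlet(a₁,…,a_K) with all aᵢ > 1, the mode has j-th component (aⱼ − 1)/(Σaᵢ − K).
Here Σaᵢ = 80 and K = 4, so p_C = (27 − 1)/(80 − 4) = 26/76 ≈ 0.3421.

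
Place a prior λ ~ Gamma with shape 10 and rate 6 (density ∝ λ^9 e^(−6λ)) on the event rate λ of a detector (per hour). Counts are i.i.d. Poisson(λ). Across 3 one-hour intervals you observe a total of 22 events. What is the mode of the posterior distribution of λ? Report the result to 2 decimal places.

λ̂_MAP = 3.44

Σxᵢ = 22, n = 3.
Posterior ∝ λ^9e^(−6λ) · λ^22e^(−3λ) = λ^31e^(−9λ), i.e. Gamma(shape=32, rate=9).
The mode of a Gamma(a, b) with a ≥ 1 (shape–rate) is (a−1)/b = 31/9 ≈ 3.44.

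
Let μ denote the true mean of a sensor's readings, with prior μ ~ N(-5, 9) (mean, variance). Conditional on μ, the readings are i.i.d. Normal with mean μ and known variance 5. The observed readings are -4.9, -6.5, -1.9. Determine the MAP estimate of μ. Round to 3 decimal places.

μ̂_MAP = -4.522

n = 3; x̄ = ((-4.9) + (-6.5) + (-1.9))/3 = -13.3/3 = -133/30 ≈ -4.4333.
For a Normal prior and Normal likelihood with known variance, the posterior is Normal; its mode equals its mean, the precision-weighted average.
Prior precision 1/σ₀² = 1/9; data precision n/σ² = 3/5 = 0.6.
μ̂ = ((1/9)·(-5) + 0.6·(-133/30)) / (1/9 + 0.6) = (-1447/450)/(32/45) = -4.521875 ≈ -4.522.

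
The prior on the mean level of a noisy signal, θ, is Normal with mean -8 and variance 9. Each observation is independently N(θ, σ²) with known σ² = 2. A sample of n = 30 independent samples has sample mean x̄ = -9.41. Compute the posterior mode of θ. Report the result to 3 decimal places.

θ̂_MAP = -9.400

n = 30, x̄ = -9.41.
For a Normal prior and Normal likelihood with known variance, the posterior is Normal; its mode equals its mean, the precision-weighted average.
Prior precision 1/σ₀² = 1/9; data precision n/σ² = 30/2 = 15.
θ̂ = ((1/9)·(-8) + 15·(-9.41)) / (1/9 + 15) = (-25567/180)/(136/9) = -25567/2720 ≈ -9.400.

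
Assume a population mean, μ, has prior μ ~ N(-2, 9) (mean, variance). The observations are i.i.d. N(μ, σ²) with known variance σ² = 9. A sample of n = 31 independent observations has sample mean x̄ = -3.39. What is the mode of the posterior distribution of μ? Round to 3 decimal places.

n = 31, x̄ = -3.39.
For a Normal prior and Normal likelihood with known variance, the posterior is Normal; its mode equals its mean, the precision-weighted average.
Prior precision 1/σ₀² = 1/9; data precision n/σ² = 31/9.
μ̂ = ((1/9)·(-2) + (31/9)·(-3.39)) / (1/9 + 31/9) = (-10709/900)/(32/9) = -3.3465625 ≈ -3.347.

μ̂_MAP = -3.347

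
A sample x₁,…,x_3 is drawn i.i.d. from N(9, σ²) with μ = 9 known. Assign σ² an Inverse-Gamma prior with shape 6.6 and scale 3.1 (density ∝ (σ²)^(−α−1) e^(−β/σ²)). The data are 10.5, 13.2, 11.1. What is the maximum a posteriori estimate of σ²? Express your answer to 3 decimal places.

σ̂²_MAP = 1.676

Sum of squared deviations about the known mean: SS = (10.5−9)² + (13.2−9)² + (11.1−9)² = 24.3.
The Normal likelihood contributes (σ²)^(−n/2) exp(−SS/(2σ²)), so the posterior is Inverse-Gamma(α + n/2, β + SS/2) = Inverse-Gamma(8.1, 15.25).
The mode of Inverse-Gamma(a, b) is b/(a+1) = 15.25/9.1 ≈ 1.676.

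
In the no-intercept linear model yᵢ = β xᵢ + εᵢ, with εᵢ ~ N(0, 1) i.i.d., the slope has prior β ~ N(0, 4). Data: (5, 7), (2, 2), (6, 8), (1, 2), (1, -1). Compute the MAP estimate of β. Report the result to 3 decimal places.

log p(β | y) = −Σ(yᵢ − βxᵢ)²/(2·1) − β²/(2·4) + const.
Setting the derivative to zero: Σxᵢ(yᵢ − βxᵢ)/1 − β/4 = 0, so β = Σxᵢyᵢ / (Σxᵢ² + σ²/τ²).
Σxᵢyᵢ = 5·7 + 2·2 + 6·8 + 1·2 + 1·(-1) = 88; Σxᵢ² = 67; σ²/τ² = 0.25.
β̂_MAP = 88 / (67 + 0.25) = 88/67.25 ≈ 1.309.

β̂_MAP = 1.309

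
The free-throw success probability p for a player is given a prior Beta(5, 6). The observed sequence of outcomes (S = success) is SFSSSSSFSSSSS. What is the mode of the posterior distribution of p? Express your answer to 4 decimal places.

Prior: Beta(5, 6).
Data: 11 successes in 13 trials (from the sequence). The binomial likelihood contributes p^11(1−p)^2, so the posterior is Beta(5+11, 6+2) = Beta(16, 8).
For Beta(a, b) with a, b > 1 the mode is (a−1)/(a+b−2) = 15/22 ≈ 0.6818.

p̂_MAP = 0.6818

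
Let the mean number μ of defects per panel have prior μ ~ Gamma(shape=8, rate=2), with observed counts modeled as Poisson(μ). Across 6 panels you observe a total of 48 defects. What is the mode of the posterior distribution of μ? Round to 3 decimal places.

Σxᵢ = 48, n = 6.
Posterior ∝ μ^7e^(−2μ) · μ^48e^(−6μ) = μ^55e^(−8μ), i.e. Gamma(shape=56, rate=8).
The mode of a Gamma(a, b) with a ≥ 1 (shape–rate) is (a−1)/b = 55/8 ≈ 6.875.

μ̂_MAP = 6.875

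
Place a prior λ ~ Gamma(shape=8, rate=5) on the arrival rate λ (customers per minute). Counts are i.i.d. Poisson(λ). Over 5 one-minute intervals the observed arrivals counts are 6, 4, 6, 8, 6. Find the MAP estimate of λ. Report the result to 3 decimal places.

Σxᵢ = 6+4+6+8+6 = 30, with n = 5.
Posterior ∝ λ^7e^(−5λ) · λ^30e^(−5λ) = λ^37e^(−10λ), i.e. Gamma(shape=38, rate=10).
The mode of a Gamma(a, b) with a ≥ 1 (shape–rate) is (a−1)/b = 37/10 ≈ 3.700.

λ̂_MAP = 3.700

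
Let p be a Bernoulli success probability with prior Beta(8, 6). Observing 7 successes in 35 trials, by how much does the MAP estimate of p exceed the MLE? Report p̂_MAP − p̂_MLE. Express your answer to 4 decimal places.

Posterior is Beta(15, 34); MAP = (15−1)/(49−2) = 14/47 ≈ 0.29787.
MLE ignores the prior: p̂_MLE = k/n = 7/35 ≈ 0.20000.
Difference = 14/47 − 7/35 = 23/235 ≈ 0.0979.

MAP − MLE = 0.0979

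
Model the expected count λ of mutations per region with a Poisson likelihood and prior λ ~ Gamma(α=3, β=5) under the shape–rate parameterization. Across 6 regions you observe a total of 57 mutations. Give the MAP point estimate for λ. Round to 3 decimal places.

λ̂_MAP = 5.364

Σxᵢ = 57, n = 6.
Posterior ∝ λ^2e^(−5λ) · λ^57e^(−6λ) = λ^59e^(−11λ), i.e. Gamma(shape=60, rate=11).
The mode of a Gamma(a, b) with a ≥ 1 (shape–rate) is (a−1)/b = 59/11 ≈ 5.364.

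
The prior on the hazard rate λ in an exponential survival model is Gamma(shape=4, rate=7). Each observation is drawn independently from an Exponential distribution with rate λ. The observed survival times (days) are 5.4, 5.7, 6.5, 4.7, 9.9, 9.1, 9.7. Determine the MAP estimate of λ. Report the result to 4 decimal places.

The Exponential(rate=λ) likelihood is ∝ λ^n e^(−λΣtᵢ). Here n = 7 and Σtᵢ = 5.4 + 5.7 + 6.5 + 4.7 + 9.9 + 9.1 + 9.7 = 51.
Posterior ∝ λ^3e^(−7λ) · λ^7e^(−51λ) = λ^10e^(−58λ), i.e. Gamma(11, 58).
Mode = (a−1)/b = 10/58 ≈ 0.1724.

λ̂_MAP = 0.1724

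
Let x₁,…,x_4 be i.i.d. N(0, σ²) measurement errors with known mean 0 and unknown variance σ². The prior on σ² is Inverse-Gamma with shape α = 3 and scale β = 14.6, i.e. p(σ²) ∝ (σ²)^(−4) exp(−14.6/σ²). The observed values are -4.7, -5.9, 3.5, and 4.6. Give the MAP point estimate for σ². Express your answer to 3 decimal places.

Sum of squared deviations about the known mean: SS = (-4.7−0)² + (-5.9−0)² + (3.5−0)² + (4.6−0)² = 90.31.
The Normal likelihood contributes (σ²)^(−n/2) exp(−SS/(2σ²)), so the posterior is Inverse-Gamma(α + n/2, β + SS/2) = Inverse-Gamma(5, 59.755).
The mode of Inverse-Gamma(a, b) is b/(a+1) = 59.755/6 ≈ 9.959.

σ̂²_MAP = 9.959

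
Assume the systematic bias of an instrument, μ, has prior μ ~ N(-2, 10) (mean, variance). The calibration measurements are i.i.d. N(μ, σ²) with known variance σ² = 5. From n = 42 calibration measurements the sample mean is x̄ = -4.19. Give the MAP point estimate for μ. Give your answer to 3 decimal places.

n = 42, x̄ = -4.19.
For a Normal prior and Normal likelihood with known variance, the posterior is Normal; its mode equals its mean, the precision-weighted average.
Prior precision 1/σ₀² = 1/10 = 0.1; data precision n/σ² = 42/5 = 8.4.
μ̂ = (0.1·(-2) + 8.4·(-4.19)) / (0.1 + 8.4) = (-35.396)/8.5 = -8849/2125 ≈ -4.164.

μ̂_MAP = -4.164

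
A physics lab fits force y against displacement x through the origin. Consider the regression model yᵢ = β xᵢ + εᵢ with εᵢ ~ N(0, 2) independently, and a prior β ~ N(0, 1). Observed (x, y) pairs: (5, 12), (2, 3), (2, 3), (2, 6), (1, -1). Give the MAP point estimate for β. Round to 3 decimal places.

β̂_MAP = 2.075

log p(β | y) = −Σ(yᵢ − βxᵢ)²/(2·2) − β²/(2·1) + const.
Setting the derivative to zero: Σxᵢ(yᵢ − βxᵢ)/2 − β/1 = 0, so β = Σxᵢyᵢ / (Σxᵢ² + σ²/τ²).
Σxᵢyᵢ = 5·12 + 2·3 + 2·3 + 2·6 + 1·(-1) = 83; Σxᵢ² = 38; σ²/τ² = 2.
β̂_MAP = 83 / (38 + 2) = 83/40 ≈ 2.075.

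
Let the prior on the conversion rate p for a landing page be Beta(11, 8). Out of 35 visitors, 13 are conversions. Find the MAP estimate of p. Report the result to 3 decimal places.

p̂_MAP = 0.442

Prior: Beta(11, 8).
Data: 13 successes in 35 trials. The binomial likelihood contributes p^13(1−p)^22, so the posterior is Beta(11+13, 8+22) = Beta(24, 30).
For Beta(a, b) with a, b > 1 the mode is (a−1)/(a+b−2) = 23/52 ≈ 0.442.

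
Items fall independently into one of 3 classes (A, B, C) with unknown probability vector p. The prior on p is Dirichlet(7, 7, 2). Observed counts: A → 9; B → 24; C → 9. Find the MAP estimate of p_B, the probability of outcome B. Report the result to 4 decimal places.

MAP estimate of p_B = 0.5455

The posterior is Dirichlet(αᵢ + nᵢ) = Dirichlet(16, 31, 11).
For a Dirichlet(a₁,…,a_K) with all aᵢ > 1, the mode has j-th component (aⱼ − 1)/(Σaᵢ − K).
Here Σaᵢ = 58 and K = 3, so p_B = (31 − 1)/(58 − 3) = 30/55 ≈ 0.5455.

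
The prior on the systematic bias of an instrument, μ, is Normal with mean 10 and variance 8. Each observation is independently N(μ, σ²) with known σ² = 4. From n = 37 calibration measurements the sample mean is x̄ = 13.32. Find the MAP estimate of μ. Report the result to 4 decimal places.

n = 37, x̄ = 13.32.
For a Normal prior and Normal likelihood with known variance, the posterior is Normal; its mode equals its mean, the precision-weighted average.
Prior precision 1/σ₀² = 1/8 = 0.125; data precision n/σ² = 37/4 = 9.25.
μ̂ = (0.125·10 + 9.25·13.32) / (0.125 + 9.25) = 124.46/9.375 = 24892/1875 ≈ 13.2757.

μ̂_MAP = 13.2757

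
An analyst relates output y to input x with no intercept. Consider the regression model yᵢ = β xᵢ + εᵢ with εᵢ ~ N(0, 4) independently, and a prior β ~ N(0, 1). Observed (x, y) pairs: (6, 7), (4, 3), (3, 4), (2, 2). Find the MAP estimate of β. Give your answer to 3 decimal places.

β̂_MAP = 1.014

log p(β | y) = −Σ(yᵢ − βxᵢ)²/(2·4) − β²/(2·1) + const.
Setting the derivative to zero: Σxᵢ(yᵢ − βxᵢ)/4 − β/1 = 0, so β = Σxᵢyᵢ / (Σxᵢ² + σ²/τ²).
Σxᵢyᵢ = 6·7 + 4·3 + 3·4 + 2·2 = 70; Σxᵢ² = 65; σ²/τ² = 4.
β̂_MAP = 70 / (65 + 4) = 70/69 ≈ 1.014.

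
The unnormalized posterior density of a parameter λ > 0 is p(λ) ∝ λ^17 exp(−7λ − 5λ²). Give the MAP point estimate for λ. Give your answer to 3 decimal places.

ℓ'(λ) = 17/λ − 7 − 10λ. Setting this to zero and multiplying by λ: 10λ² + 7λ − 17 = 0.
λ = (−7 + √(7² + 4·10·17)) / (2·10) = (−7 + √729) / 20 = (−7 + 27)/20 = 1.
ℓ''(λ) = −17/λ² − 10 < 0, confirming a maximum.

λ̂_MAP = 1.000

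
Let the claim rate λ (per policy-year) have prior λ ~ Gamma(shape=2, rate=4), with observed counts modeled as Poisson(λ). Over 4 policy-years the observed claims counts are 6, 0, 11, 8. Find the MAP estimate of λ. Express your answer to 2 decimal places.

Σxᵢ = 6+0+11+8 = 25, with n = 4.
Posterior ∝ λe^(−4λ) · λ^25e^(−4λ) = λ^26e^(−8λ), i.e. Gamma(shape=27, rate=8).
The mode of a Gamma(a, b) with a ≥ 1 (shape–rate) is (a−1)/b = 26/8 ≈ 3.25.

λ̂_MAP = 3.25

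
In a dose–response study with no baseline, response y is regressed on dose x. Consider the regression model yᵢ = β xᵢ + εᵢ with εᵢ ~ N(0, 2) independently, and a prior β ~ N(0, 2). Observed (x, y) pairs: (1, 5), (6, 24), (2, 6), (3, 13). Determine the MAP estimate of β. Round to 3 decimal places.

log p(β | y) = −Σ(yᵢ − βxᵢ)²/(2·2) − β²/(2·2) + const.
Setting the derivative to zero: Σxᵢ(yᵢ − βxᵢ)/2 − β/2 = 0, so β = Σxᵢyᵢ / (Σxᵢ² + σ²/τ²).
Σxᵢyᵢ = 1·5 + 6·24 + 2·6 + 3·13 = 200; Σxᵢ² = 50; σ²/τ² = 1.
β̂_MAP = 200 / (50 + 1) = 200/51 ≈ 3.922.

β̂_MAP = 3.922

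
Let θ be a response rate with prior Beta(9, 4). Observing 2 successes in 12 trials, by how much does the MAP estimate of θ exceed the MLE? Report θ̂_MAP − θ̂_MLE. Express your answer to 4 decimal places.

MAP − MLE = 0.2681

Posterior is Beta(11, 14); MAP = (11−1)/(25−2) = 10/23 ≈ 0.43478.
MLE ignores the prior: θ̂_MLE = k/n = 2/12 ≈ 0.16667.
Difference = 10/23 − 2/12 = 37/138 ≈ 0.2681.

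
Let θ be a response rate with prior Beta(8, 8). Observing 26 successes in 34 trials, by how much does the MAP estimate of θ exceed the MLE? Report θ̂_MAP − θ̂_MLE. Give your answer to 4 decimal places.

MAP − MLE = -0.0772

Posterior is Beta(34, 16); MAP = (34−1)/(50−2) = 33/48 ≈ 0.68750.
MLE ignores the prior: θ̂_MLE = k/n = 26/34 ≈ 0.76471.
Difference = 33/48 − 26/34 = -21/272 ≈ -0.0772.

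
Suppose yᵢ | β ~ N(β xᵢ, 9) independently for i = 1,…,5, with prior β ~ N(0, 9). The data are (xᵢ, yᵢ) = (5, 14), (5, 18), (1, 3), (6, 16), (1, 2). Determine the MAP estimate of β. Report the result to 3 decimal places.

log p(β | y) = −Σ(yᵢ − βxᵢ)²/(2·9) − β²/(2·9) + const.
Setting the derivative to zero: Σxᵢ(yᵢ − βxᵢ)/9 − β/9 = 0, so β = Σxᵢyᵢ / (Σxᵢ² + σ²/τ²).
Σxᵢyᵢ = 5·14 + 5·18 + 1·3 + 6·16 + 1·2 = 261; Σxᵢ² = 88; σ²/τ² = 1.
β̂_MAP = 261 / (88 + 1) = 261/89 ≈ 2.933.

β̂_MAP = 2.933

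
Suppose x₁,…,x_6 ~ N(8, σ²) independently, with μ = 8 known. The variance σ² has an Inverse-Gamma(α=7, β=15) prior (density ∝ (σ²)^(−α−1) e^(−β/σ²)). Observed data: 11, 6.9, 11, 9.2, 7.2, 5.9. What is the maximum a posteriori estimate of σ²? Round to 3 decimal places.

Sum of squared deviations about the known mean: SS = (11−8)² + (6.9−8)² + (11−8)² + (9.2−8)² + (7.2−8)² + (5.9−8)² = 25.7.
The Normal likelihood contributes (σ²)^(−n/2) exp(−SS/(2σ²)), so the posterior is Inverse-Gamma(α + n/2, β + SS/2) = Inverse-Gamma(10, 27.85).
The mode of Inverse-Gamma(a, b) is b/(a+1) = 27.85/11 ≈ 2.532.

σ̂²_MAP = 2.532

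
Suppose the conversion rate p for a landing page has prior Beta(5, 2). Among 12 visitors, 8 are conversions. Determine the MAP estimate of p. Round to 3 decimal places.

Prior: Beta(5, 2).
Data: 8 successes in 12 trials. The binomial likelihood contributes p^8(1−p)^4, so the posterior is Beta(5+8, 2+4) = Beta(13, 6).
For Beta(a, b) with a, b > 1 the mode is (a−1)/(a+b−2) = 12/17 ≈ 0.706.

p̂_MAP = 0.706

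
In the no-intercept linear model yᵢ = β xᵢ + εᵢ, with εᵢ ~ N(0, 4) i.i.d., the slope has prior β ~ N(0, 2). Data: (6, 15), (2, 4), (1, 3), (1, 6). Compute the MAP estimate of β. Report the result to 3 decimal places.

β̂_MAP = 2.432

log p(β | y) = −Σ(yᵢ − βxᵢ)²/(2·4) − β²/(2·2) + const.
Setting the derivative to zero: Σxᵢ(yᵢ − βxᵢ)/4 − β/2 = 0, so β = Σxᵢyᵢ / (Σxᵢ² + σ²/τ²).
Σxᵢyᵢ = 6·15 + 2·4 + 1·3 + 1·6 = 107; Σxᵢ² = 42; σ²/τ² = 2.
β̂_MAP = 107 / (42 + 2) = 107/44 ≈ 2.432.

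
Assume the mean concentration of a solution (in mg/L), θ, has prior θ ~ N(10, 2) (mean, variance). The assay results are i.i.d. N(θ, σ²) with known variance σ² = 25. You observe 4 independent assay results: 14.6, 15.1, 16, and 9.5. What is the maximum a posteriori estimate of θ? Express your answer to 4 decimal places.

n = 4; x̄ = (14.6 + 15.1 + 16 + 9.5)/4 = 55.2/4 = 13.8.
For a Normal prior and Normal likelihood with known variance, the posterior is Normal; its mode equals its mean, the precision-weighted average.
Prior precision 1/σ₀² = 1/2 = 0.5; data precision n/σ² = 4/25 = 0.16.
θ̂ = (0.5·10 + 0.16·13.8) / (0.5 + 0.16) = 7.208/0.66 = 1802/165 ≈ 10.9212.

θ̂_MAP = 10.9212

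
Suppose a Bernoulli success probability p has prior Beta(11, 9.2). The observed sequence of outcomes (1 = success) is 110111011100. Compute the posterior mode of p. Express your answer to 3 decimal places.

p̂_MAP = 0.596

Prior: Beta(11, 9.2).
Data: 8 successes in 12 trials (from the sequence). The binomial likelihood contributes p^8(1−p)^4, so the posterior is Beta(11+8, 9.2+4) = Beta(19, 13.2).
For Beta(a, b) with a, b > 1 the mode is (a−1)/(a+b−2) = 18/30.2 ≈ 0.596.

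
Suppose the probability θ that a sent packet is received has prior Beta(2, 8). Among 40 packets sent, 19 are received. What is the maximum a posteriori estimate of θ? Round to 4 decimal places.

Prior: Beta(2, 8).
Data: 19 successes in 40 trials. The binomial likelihood contributes θ^19(1−θ)^21, so the posterior is Beta(2+19, 8+21) = Beta(21, 29).
For Beta(a, b) with a, b > 1 the mode is (a−1)/(a+b−2) = 20/48 ≈ 0.4167.

θ̂_MAP = 0.4167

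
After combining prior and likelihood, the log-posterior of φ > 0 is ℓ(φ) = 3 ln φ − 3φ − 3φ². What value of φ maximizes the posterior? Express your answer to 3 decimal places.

φ̂_MAP = 0.500

ℓ'(φ) = 3/φ − 3 − 6φ. Setting this to zero and multiplying by φ: 6φ² + 3φ − 3 = 0.
φ = (−3 + √(3² + 4·6·3)) / (2·6) = (−3 + √81) / 12 = (−3 + 9)/12 = 1/2.
ℓ''(φ) = −3/φ² − 6 < 0, confirming a maximum.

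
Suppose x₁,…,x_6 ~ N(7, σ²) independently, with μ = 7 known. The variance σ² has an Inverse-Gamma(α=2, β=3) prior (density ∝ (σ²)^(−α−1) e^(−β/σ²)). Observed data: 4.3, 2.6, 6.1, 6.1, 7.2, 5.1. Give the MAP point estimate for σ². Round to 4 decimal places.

σ̂²_MAP = 3.1600

Sum of squared deviations about the known mean: SS = (4.3−7)² + (2.6−7)² + (6.1−7)² + (6.1−7)² + (7.2−7)² + (5.1−7)² = 31.92.
The Normal likelihood contributes (σ²)^(−n/2) exp(−SS/(2σ²)), so the posterior is Inverse-Gamma(α + n/2, β + SS/2) = Inverse-Gamma(5, 18.96).
The mode of Inverse-Gamma(a, b) is b/(a+1) = 18.96/6 ≈ 3.1600.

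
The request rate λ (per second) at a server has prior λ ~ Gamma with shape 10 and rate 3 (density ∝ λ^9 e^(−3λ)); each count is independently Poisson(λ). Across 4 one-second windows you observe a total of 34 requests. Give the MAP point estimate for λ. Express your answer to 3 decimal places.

λ̂_MAP = 6.143

Σxᵢ = 34, n = 4.
Posterior ∝ λ^9e^(−3λ) · λ^34e^(−4λ) = λ^43e^(−7λ), i.e. Gamma(shape=44, rate=7).
The mode of a Gamma(a, b) with a ≥ 1 (shape–rate) is (a−1)/b = 43/7 ≈ 6.143.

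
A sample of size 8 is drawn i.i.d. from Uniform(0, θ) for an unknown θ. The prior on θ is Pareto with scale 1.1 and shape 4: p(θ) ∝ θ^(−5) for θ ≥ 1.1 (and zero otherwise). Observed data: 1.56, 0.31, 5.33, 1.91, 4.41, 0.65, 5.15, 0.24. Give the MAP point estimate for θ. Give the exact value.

θ̂_MAP = 5.33

The Uniform(0, θ) likelihood is θ^(−n) for θ ≥ max(xᵢ), zero otherwise. Here max(xᵢ) = 5.33.
Posterior ∝ θ^(−5) · θ^(−8) = θ^(−13) on θ ≥ max(1.1, 5.33) = 5.33.
This density is strictly decreasing in θ, so the posterior mode lies at the lower boundary of the support.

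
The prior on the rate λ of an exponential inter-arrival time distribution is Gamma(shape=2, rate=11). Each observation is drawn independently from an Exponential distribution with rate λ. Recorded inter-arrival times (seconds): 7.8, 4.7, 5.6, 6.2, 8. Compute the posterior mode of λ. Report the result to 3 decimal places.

λ̂_MAP = 0.139

The Exponential(rate=λ) likelihood is ∝ λ^n e^(−λΣtᵢ). Here n = 5 and Σtᵢ = 7.8 + 4.7 + 5.6 + 6.2 + 8 = 32.3.
Posterior ∝ λe^(−11λ) · λ^5e^(−32.3λ) = λ^6e^(−43.3λ), i.e. Gamma(7, 43.3).
Mode = (a−1)/b = 6/43.3 ≈ 0.139.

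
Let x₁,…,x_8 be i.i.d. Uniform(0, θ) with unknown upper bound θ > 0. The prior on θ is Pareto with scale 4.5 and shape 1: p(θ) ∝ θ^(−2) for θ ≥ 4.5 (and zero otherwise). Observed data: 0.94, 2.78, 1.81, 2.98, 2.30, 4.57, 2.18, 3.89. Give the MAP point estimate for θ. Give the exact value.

θ̂_MAP = 4.57

The Uniform(0, θ) likelihood is θ^(−n) for θ ≥ max(xᵢ), zero otherwise. Here max(xᵢ) = 4.57.
Posterior ∝ θ^(−2) · θ^(−8) = θ^(−10) on θ ≥ max(4.5, 4.57) = 4.57.
This density is strictly decreasing in θ, so the posterior mode lies at the lower boundary of the support.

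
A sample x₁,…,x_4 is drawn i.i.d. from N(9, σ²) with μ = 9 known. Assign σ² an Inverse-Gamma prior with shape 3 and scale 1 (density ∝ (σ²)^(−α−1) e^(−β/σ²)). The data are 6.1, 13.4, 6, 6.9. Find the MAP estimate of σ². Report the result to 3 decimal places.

Sum of squared deviations about the known mean: SS = (6.1−9)² + (13.4−9)² + (6−9)² + (6.9−9)² = 41.18.
The Normal likelihood contributes (σ²)^(−n/2) exp(−SS/(2σ²)), so the posterior is Inverse-Gamma(α + n/2, β + SS/2) = Inverse-Gamma(5, 21.59).
The mode of Inverse-Gamma(a, b) is b/(a+1) = 21.59/6 ≈ 3.598.

σ̂²_MAP = 3.598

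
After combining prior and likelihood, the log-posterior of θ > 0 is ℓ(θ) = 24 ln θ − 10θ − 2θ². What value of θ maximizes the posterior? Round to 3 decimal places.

θ̂_MAP = 1.500

ℓ'(θ) = 24/θ − 10 − 4θ. Setting this to zero and multiplying by θ: 4θ² + 10θ − 24 = 0.
θ = (−10 + √(10² + 4·4·24)) / (2·4) = (−10 + √484) / 8 = (−10 + 22)/8 = 3/2.
ℓ''(θ) = −24/θ² − 4 < 0, confirming a maximum.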